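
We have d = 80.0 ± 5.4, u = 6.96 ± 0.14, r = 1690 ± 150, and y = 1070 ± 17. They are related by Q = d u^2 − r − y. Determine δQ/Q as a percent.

Let p = d·u^2 = 3880. δp/p = √((1·δd/d)² + (2·δu/u)²) = √(0.00456 + 0.00162) = 0.0786, so δp = 305.
Q = p − r − y: δQ = √(δp² + δr² + δy²) = √(92700 + 22500 + 289) = 340
Q = 1120, so δQ/Q = 340/1120 = 0.305.

30.5%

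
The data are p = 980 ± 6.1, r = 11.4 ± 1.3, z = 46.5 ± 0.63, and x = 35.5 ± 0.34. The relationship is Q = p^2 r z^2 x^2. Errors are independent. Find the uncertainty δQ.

For a monomial Q ∝ p^2, r, z^2, x^2, fractional errors add in quadrature:
  (2·δp/p)² = (2×0.00622)² = 0.000155;  (1·δr/r)² = (1×0.114)² = 0.0130;  (2·δz/z)² = (2×0.0135)² = 0.000734;  (2·δx/x)² = (2×0.00958)² = 0.000367
δQ/Q = √(0.0143) = 0.119
Q = 2.98e+13, so δQ = 0.119 × 2.98e+13 = 3.56e+12.

3.56e+12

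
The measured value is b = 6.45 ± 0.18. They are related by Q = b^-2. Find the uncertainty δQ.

0.00134

For a monomial Q ∝ b^-2, fractional errors add in quadrature:
  (-2·δb/b)² = (-2×0.0279)² = 0.00312
δQ/Q = √(0.00312) = 0.0558
Q = 0.0240, so δQ = 0.0558 × 0.0240 = 0.00134.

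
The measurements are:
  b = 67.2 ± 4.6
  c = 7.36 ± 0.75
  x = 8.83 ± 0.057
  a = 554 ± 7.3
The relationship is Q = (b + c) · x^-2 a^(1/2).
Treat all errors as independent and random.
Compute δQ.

1.44

Let u = b + c = 74.6. δu = √(δb² + δc²) = √(21.2 + 0.562) = 4.66, so δu/u = 0.0625.
Q is then a monomial in u, x, a:
δQ/Q = √((δu/u)² + (-2·δx/x)² + (½·δa/a)²) = √(0.00391 + 0.000167 + 4.34e-05) = 0.0642
Q = 22.5, so δQ = 0.0642 × 22.5 = 1.44.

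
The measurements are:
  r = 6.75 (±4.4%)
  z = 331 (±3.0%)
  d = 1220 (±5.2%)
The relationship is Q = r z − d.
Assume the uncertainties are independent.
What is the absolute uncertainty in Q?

135

Let p = r·z = 2230. δp/p = √((1·δr/r)² + (1·δz/z)²) = √(0.00194 + 0.000900) = 0.0533, so δp = 119.
Q = p − d: δQ = √(δp² + δd²) = √(14200 + 4020) = 135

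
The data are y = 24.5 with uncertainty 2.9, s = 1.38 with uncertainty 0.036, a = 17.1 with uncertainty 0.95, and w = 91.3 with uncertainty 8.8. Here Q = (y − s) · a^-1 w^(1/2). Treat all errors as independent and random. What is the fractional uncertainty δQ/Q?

Let u = y − s = 23.1. δu = √(δy² + δs²) = √(8.41 + 0.00130) = 2.90, so δu/u = 0.125.
Q is then a monomial in u, a, w:
δQ/Q = √((δu/u)² + (-1·δa/a)² + (½·δw/w)²) = √(0.0157 + 0.00309 + 0.00232) = 0.145

0.145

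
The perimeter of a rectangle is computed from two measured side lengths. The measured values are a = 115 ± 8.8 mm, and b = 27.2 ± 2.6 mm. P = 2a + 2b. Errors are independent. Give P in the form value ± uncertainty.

284 ± 18.4 mm

Absolute uncertainties add in quadrature for a linear combination:
  (2·δa)² = 310;  (2·δb)² = 27.0
δP = √(337) = 18.4 mm
P = 284 mm.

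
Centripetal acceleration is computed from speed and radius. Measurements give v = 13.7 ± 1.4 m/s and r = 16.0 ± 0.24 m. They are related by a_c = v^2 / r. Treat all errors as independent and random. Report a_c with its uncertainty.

Relative error in a monomial: (δa_c/a_c)² = Σ (nᵢ · δxᵢ/xᵢ)².
  (2·δv/v)² = (2×0.102)² = 0.0418;  (-1·δr/r)² = (-1×0.0150)² = 0.000225
δa_c/a_c = √(0.0420) = 0.205
a_c = 11.7 m/s^2, so δa_c = 0.205 × 11.7 = 2.40 m/s^2.

11.7 ± 2.40 m/s^2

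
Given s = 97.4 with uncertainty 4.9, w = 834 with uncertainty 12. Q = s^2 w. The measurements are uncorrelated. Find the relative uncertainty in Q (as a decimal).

For a monomial Q ∝ s^2, w, fractional errors add in quadrature:
  (2·δs/s)² = (2×0.0503)² = 0.0101;  (1·δw/w)² = (1×0.0144)² = 0.000207
δQ/Q = √(0.0103) = 0.102

0.102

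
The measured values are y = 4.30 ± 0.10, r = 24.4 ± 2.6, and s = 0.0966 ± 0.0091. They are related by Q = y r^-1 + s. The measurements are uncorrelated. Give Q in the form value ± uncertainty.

0.273 ± 0.0213

Let p = y·r^-1 = 0.176. δp/p = √((1·δy/y)² + (-1·δr/r)²) = √(0.000541 + 0.0114) = 0.109, so δp = 0.0192.
Q = p + s: δQ = √(δp² + δs²) = √(0.000369 + 8.28e-05) = 0.0213
Q = 0.273.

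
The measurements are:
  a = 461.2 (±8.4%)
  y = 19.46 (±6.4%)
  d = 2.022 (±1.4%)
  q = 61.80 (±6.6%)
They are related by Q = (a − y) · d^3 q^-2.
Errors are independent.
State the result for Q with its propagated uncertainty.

Let u = a − y = 441.7. δu = √(δa² + δy²) = √(1500 + 1.55) = 38.8, so δu/u = 0.0877.
Q is then a monomial in u, d, q:
δQ/Q = √((δu/u)² + (3·δd/d)² + (-2·δq/q)²) = √(0.00770 + 0.00176 + 0.0174) = 0.164
Q = 0.9562, so δQ = 0.164 × 0.9562 = 0.157.

0.9562 ± 0.157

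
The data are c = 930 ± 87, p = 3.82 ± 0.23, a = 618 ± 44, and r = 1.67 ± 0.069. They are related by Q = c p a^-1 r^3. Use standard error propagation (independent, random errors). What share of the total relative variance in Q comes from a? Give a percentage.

15.4%

(δQ/Q)² = (1·δc/c)² + (1·δp/p)² + (-1·δa/a)² + (3·δr/r)²
  c term: (1×0.0935)² = 0.00875
  p term: (1×0.0602)² = 0.00363
  a term: (-1×0.0712)² = 0.00507
  r term: (3×0.0413)² = 0.0154
Total = 0.0328. Share from a = 0.00507/0.0328 = 0.154.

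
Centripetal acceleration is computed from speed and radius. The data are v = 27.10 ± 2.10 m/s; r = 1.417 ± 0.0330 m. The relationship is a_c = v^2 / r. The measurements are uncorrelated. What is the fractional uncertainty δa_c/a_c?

0.157

For a monomial a_c ∝ v^2, r^-1, fractional errors add in quadrature:
  (2·δv/v)² = (2×0.0775)² = 0.0240;  (-1·δr/r)² = (-1×0.0233)² = 0.000542
δa_c/a_c = √(0.0246) = 0.157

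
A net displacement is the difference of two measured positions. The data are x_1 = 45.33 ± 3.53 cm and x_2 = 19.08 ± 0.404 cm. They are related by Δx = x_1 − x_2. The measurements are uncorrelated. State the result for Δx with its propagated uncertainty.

26.25 ± 3.55 cm

Each term contributes (cᵢ δxᵢ)² to (δΔx)²:
  (δx_1)² = 12.5;  (δx_2)² = 0.163
δΔx = √(12.6) = 3.55 cm
Δx = 26.25 cm.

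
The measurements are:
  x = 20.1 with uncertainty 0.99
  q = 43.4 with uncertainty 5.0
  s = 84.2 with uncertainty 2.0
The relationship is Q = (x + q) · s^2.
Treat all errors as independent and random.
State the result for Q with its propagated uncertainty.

(4.50 ± 0.420) × 10^5

Let u = x + q = 63.5. δu = √(δx² + δq²) = √(0.980 + 25.0) = 5.10, so δu/u = 0.0803.
Q is then a monomial in u, s:
δQ/Q = √((δu/u)² + (2·δs/s)²) = √(0.00644 + 0.00226) = 0.0933
Q = 4.5e+05, so δQ = 0.0933 × 4.5e+05 = 42000.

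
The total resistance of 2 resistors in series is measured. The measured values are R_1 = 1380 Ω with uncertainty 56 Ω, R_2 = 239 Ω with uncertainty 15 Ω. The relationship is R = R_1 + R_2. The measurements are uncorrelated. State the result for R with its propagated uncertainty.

1620 ± 58.0 Ω

Absolute uncertainties add in quadrature for a linear combination:
  (δR_1)² = 3140;  (δR_2)² = 225
δR = √(3360) = 58.0 Ω
R = 1620 Ω.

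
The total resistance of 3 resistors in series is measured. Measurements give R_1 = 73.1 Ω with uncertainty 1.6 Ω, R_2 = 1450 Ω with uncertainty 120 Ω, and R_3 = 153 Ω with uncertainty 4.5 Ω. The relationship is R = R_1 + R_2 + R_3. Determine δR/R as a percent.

7.17%

R is a linear combination, so absolute uncertainties add in quadrature:
  (δR_1)² = 2.56;  (δR_2)² = 14400;  (δR_3)² = 20.2
δR = √(14400) = 120 Ω
R = 1680 Ω, so δR/R = 120/1680 = 0.0717.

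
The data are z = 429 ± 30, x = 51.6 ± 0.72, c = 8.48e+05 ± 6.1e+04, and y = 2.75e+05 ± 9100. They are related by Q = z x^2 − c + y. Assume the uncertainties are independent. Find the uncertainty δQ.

1.06e+05

Let p = z·x^2 = 1.14e+06. δp/p = √((1·δz/z)² + (2·δx/x)²) = √(0.00489 + 0.000779) = 0.0753, so δp = 86000.
Q = p − c + y: δQ = √(δp² + δc² + δy²) = √(7.4e+09 + 3.72e+09 + 8.28e+07) = 1.06e+05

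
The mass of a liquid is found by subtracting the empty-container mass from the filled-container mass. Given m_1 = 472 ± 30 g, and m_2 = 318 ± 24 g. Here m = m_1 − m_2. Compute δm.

Each term contributes (cᵢ δxᵢ)² to (δm)²:
  (δm_1)² = 900;  (δm_2)² = 576
δm = √(1480) = 38.4 g

38.4 g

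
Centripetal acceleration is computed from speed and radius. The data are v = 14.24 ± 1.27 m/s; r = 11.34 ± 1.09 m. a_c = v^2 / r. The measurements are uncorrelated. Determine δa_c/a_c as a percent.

20.3%

Each factor contributes (exponent × relative error)² to (δa_c/a_c)²:
  (2·δv/v)² = (2×0.0892)² = 0.0318;  (-1·δr/r)² = (-1×0.0961)² = 0.00924
δa_c/a_c = √(0.0411) = 0.203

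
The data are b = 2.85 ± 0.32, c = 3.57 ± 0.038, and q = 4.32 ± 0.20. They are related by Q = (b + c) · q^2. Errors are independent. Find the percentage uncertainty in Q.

10.5%

Let u = b + c = 6.42. δu = √(δb² + δc²) = √(0.102 + 0.00144) = 0.322, so δu/u = 0.0502.
Q is then a monomial in u, q:
δQ/Q = √((δu/u)² + (2·δq/q)²) = √(0.00252 + 0.00857) = 0.105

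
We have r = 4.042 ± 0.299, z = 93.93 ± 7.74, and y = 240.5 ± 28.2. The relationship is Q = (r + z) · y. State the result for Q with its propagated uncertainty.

23560 ± 3330

Let u = r + z = 97.97. δu = √(δr² + δz²) = √(0.0894 + 59.9) = 7.75, so δu/u = 0.0791.
Q is then a monomial in u, y:
δQ/Q = √((δu/u)² + (1·δy/y)²) = √(0.00625 + 0.0137) = 0.141
Q = 23560, so δQ = 0.141 × 23560 = 3330.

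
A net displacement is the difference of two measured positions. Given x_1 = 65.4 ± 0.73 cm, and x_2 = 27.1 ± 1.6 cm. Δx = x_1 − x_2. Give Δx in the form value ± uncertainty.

38.3 ± 1.76 cm

Δx is a linear combination, so absolute uncertainties add in quadrature:
  (δx_1)² = 0.533;  (δx_2)² = 2.56
δΔx = √(3.09) = 1.76 cm
Δx = 38.3 cm.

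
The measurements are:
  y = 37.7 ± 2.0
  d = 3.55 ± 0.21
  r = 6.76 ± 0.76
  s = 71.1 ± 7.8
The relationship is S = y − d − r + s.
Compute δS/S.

0.0821

Absolute uncertainties add in quadrature for a linear combination:
  (δy)² = 4.00;  (δd)² = 0.0441;  (δr)² = 0.578;  (δs)² = 60.8
δS = √(65.5) = 8.09
S = 98.5, so δS/S = 8.09/98.5 = 0.0821.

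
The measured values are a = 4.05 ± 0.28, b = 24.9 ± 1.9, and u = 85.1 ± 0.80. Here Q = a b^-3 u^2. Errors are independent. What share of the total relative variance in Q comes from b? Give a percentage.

(δQ/Q)² = (1·δa/a)² + (-3·δb/b)² + (2·δu/u)²
  a term: (1×0.0691)² = 0.00478
  b term: (-3×0.0763)² = 0.0524
  u term: (2×0.00940)² = 0.000353
Total = 0.0575. Share from b = 0.0524/0.0575 = 0.911.

91.1%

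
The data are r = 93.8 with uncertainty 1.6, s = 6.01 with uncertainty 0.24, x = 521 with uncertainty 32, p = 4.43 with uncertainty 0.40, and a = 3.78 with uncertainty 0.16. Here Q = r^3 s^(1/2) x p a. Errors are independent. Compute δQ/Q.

0.129

Q is a product of powers, so relative uncertainties combine in quadrature:
  (3·δr/r)² = (3×0.0171)² = 0.00262;  (½·δs/s)² = (0.5×0.0399)² = 0.000399;  (1·δx/x)² = (1×0.0614)² = 0.00377;  (1·δp/p)² = (1×0.0903)² = 0.00815;  (1·δa/a)² = (1×0.0423)² = 0.00179
δQ/Q = √(0.0167) = 0.129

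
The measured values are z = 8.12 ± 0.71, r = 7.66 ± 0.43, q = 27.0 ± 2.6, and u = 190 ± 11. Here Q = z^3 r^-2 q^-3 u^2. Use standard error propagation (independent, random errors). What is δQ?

7.07

Products/powers → add relative errors in quadrature, weighted by exponent:
  (3·δz/z)² = (3×0.0874)² = 0.0688;  (-2·δr/r)² = (-2×0.0561)² = 0.0126;  (-3·δq/q)² = (-3×0.0963)² = 0.0835;  (2·δu/u)² = (2×0.0579)² = 0.0134
δQ/Q = √(0.178) = 0.422
Q = 16.7, so δQ = 0.422 × 16.7 = 7.07.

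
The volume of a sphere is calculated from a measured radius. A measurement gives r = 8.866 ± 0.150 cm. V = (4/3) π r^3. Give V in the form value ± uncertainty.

2919 ± 148 cm^3

V ∝ r^3, so δV/V = |3| · δr/r = 3 × 0.0169 = 0.0508.
V = 2919 cm^3, so δV = 0.0508 × 2919 = 148 cm^3.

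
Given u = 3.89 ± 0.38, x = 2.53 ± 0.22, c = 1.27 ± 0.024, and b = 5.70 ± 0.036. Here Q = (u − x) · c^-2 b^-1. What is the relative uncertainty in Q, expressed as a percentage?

32.5%

Let w = u − x = 1.36. δw = √(δu² + δx²) = √(0.144 + 0.0484) = 0.439, so δw/w = 0.323.
Q is then a monomial in w, c, b:
δQ/Q = √((δw/w)² + (-2·δc/c)² + (-1·δb/b)²) = √(0.104 + 0.00143 + 3.99e-05) = 0.325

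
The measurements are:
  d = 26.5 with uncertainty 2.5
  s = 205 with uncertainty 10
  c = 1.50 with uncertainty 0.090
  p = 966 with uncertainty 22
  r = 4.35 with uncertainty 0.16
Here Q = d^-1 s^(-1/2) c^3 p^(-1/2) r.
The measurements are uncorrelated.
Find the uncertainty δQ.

Products/powers → add relative errors in quadrature, weighted by exponent:
  (-1·δd/d)² = (-1×0.0943)² = 0.00890;  (−½·δs/s)² = (-0.5×0.0488)² = 0.000595;  (3·δc/c)² = (3×0.0600)² = 0.0324;  (−½·δp/p)² = (-0.5×0.0228)² = 0.000130;  (1·δr/r)² = (1×0.0368)² = 0.00135
δQ/Q = √(0.0434) = 0.208
Q = 0.00124, so δQ = 0.208 × 0.00124 = 0.000259.

0.000259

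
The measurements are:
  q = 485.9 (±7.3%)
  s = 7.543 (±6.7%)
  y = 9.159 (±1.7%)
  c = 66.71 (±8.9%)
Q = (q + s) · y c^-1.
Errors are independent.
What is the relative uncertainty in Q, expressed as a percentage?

11.6%

Let u = q + s = 493.4. δu = √(δq² + δs²) = √(1260 + 0.255) = 35.5, so δu/u = 0.0719.
Q is then a monomial in u, y, c:
δQ/Q = √((δu/u)² + (1·δy/y)² + (-1·δc/c)²) = √(0.00517 + 0.000289 + 0.00792) = 0.116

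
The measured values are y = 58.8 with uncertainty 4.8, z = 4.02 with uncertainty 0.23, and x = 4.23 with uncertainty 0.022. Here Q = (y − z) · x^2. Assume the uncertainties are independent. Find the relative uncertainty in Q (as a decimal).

Let u = y − z = 54.8. δu = √(δy² + δz²) = √(23.0 + 0.0529) = 4.81, so δu/u = 0.0877.
Q is then a monomial in u, x:
δQ/Q = √((δu/u)² + (2·δx/x)²) = √(0.00770 + 0.000108) = 0.0883

0.0883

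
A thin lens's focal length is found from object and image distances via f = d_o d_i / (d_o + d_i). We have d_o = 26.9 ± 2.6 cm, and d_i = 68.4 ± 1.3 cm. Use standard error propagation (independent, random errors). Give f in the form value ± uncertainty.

19.3 ± 1.34 cm

∂f/∂d_o = (d_i/(d_o+d_i))² = 0.515;  ∂f/∂d_i = (d_o/(d_o+d_i))² = 0.0797
δf = √((∂f/∂d_o · δd_o)² + (∂f/∂d_i · δd_i)²) = √(1.79 + 0.0107) = 1.34 cm
f = 19.3 cm.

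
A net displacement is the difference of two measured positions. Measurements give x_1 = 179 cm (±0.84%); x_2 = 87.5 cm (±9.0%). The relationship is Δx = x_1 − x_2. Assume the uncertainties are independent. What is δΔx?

8.02 cm

Sums and differences: (δΔx)² = Σ (cᵢ δxᵢ)².
  (δx_1)² = 2.26;  (δx_2)² = 62.0
δΔx = √(64.3) = 8.02 cm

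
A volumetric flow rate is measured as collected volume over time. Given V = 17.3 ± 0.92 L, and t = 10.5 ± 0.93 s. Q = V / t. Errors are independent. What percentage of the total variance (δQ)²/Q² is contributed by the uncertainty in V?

26.5%

(δQ/Q)² = (1·δV/V)² + (-1·δt/t)²
  V term: (1×0.0532)² = 0.00283
  t term: (-1×0.0886)² = 0.00784
Total = 0.0107. Share from V = 0.00283/0.0107 = 0.265.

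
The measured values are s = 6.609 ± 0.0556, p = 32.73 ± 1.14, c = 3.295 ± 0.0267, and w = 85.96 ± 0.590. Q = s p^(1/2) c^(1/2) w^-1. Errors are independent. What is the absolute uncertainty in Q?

Each factor contributes (exponent × relative error)² to (δQ/Q)²:
  (1·δs/s)² = (1×0.00841)² = 7.08e-05;  (½·δp/p)² = (0.5×0.0348)² = 0.000303;  (½·δc/c)² = (0.5×0.00810)² = 1.64e-05;  (-1·δw/w)² = (-1×0.00686)² = 4.71e-05
δQ/Q = √(0.000438) = 0.0209
Q = 0.7984, so δQ = 0.0209 × 0.7984 = 0.0167.

0.0167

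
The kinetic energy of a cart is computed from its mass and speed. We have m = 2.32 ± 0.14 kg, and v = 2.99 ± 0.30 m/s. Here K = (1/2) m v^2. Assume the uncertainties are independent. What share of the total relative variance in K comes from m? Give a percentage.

(δK/K)² = (1·δm/m)² + (2·δv/v)²
  m term: (1×0.0603)² = 0.00364
  v term: (2×0.100)² = 0.0403
Total = 0.0439. Share from m = 0.00364/0.0439 = 0.0829.

8.29%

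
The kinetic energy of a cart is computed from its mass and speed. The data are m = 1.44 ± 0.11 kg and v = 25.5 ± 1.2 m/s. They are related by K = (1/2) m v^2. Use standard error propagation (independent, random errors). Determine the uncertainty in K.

56.8 J

Relative error in a monomial: (δK/K)² = Σ (nᵢ · δxᵢ/xᵢ)².
  (1·δm/m)² = (1×0.0764)² = 0.00584;  (2·δv/v)² = (2×0.0471)² = 0.00886
δK/K = √(0.0147) = 0.121
K = 468 J, so δK = 0.121 × 468 = 56.8 J.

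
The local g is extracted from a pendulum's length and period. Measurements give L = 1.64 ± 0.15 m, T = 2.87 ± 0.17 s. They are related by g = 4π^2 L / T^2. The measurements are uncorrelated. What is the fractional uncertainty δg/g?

For a monomial g ∝ L, T^-2, fractional errors add in quadrature:
  (1·δL/L)² = (1×0.0915)² = 0.00837;  (-2·δT/T)² = (-2×0.0592)² = 0.0140
δg/g = √(0.0224) = 0.150

0.150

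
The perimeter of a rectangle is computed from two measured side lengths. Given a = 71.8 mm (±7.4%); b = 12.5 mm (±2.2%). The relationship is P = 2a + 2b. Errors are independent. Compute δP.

P is a linear combination, so absolute uncertainties add in quadrature:
  (2·δa)² = 113;  (2·δb)² = 0.303
δP = √(113) = 10.6 mm

10.6 mm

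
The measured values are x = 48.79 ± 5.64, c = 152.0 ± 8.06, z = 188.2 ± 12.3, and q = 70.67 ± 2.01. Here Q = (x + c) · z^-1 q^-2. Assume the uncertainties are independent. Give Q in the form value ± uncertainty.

Let u = x + c = 200.8. δu = √(δx² + δc²) = √(31.8 + 65.0) = 9.84, so δu/u = 0.0490.
Q is then a monomial in u, z, q:
δQ/Q = √((δu/u)² + (-1·δz/z)² + (-2·δq/q)²) = √(0.00240 + 0.00427 + 0.00324) = 0.0995
Q = 0.0002136, so δQ = 0.0995 × 0.0002136 = 2.13e-05.

(2.136 ± 0.213) × 10^-4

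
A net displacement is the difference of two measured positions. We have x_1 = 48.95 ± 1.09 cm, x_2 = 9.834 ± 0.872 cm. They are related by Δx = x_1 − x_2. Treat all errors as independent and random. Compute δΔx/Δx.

Sums and differences: (δΔx)² = Σ (cᵢ δxᵢ)².
  (δx_1)² = 1.19;  (δx_2)² = 0.760
δΔx = √(1.95) = 1.40 cm
Δx = 39.12 cm, so δΔx/Δx = 1.40/39.12 = 0.0357.

0.0357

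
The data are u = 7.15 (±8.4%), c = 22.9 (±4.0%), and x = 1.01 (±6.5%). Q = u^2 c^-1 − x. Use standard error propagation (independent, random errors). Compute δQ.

0.391

Let p = u^2·c^-1 = 2.23. δp/p = √((2·δu/u)² + (-1·δc/c)²) = √(0.0282 + 0.00160) = 0.173, so δp = 0.386.
Q = p − x: δQ = √(δp² + δx²) = √(0.149 + 0.00431) = 0.391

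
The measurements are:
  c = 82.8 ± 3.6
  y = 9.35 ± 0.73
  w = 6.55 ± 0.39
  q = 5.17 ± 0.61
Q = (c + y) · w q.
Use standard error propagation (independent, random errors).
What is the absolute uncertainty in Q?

431

Let u = c + y = 92.1. δu = √(δc² + δy²) = √(13.0 + 0.533) = 3.67, so δu/u = 0.0399.
Q is then a monomial in u, w, q:
δQ/Q = √((δu/u)² + (1·δw/w)² + (1·δq/q)²) = √(0.00159 + 0.00355 + 0.0139) = 0.138
Q = 3120, so δQ = 0.138 × 3120 = 431.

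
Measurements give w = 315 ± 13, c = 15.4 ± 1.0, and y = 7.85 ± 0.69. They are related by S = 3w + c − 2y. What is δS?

Absolute uncertainties add in quadrature for a linear combination:
  (3·δw)² = 1520;  (δc)² = 1.00;  (2·δy)² = 1.90
δS = √(1520) = 39.0

39.0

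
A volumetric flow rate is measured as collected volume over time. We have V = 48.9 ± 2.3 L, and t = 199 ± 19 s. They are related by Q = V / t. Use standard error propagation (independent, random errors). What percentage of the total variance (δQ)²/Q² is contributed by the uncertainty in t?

80.5%

(δQ/Q)² = (1·δV/V)² + (-1·δt/t)²
  V term: (1×0.0470)² = 0.00221
  t term: (-1×0.0955)² = 0.00912
Total = 0.0113. Share from t = 0.00912/0.0113 = 0.805.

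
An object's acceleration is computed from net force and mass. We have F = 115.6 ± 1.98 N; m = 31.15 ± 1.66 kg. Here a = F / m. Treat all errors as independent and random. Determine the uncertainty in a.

0.208 m/s^2

Products/powers → add relative errors in quadrature, weighted by exponent:
  (1·δF/F)² = (1×0.0171)² = 0.000293;  (-1·δm/m)² = (-1×0.0533)² = 0.00284
δa/a = √(0.00313) = 0.0560
a = 3.711 m/s^2, so δa = 0.0560 × 3.711 = 0.208 m/s^2.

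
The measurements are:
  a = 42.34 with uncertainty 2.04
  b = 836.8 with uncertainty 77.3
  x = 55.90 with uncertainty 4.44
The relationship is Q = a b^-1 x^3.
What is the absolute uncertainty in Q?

For a monomial Q ∝ a, b^-1, x^3, fractional errors add in quadrature:
  (1·δa/a)² = (1×0.0482)² = 0.00232;  (-1·δb/b)² = (-1×0.0924)² = 0.00853;  (3·δx/x)² = (3×0.0794)² = 0.0568
δQ/Q = √(0.0676) = 0.260
Q = 8838, so δQ = 0.260 × 8838 = 2300.

2300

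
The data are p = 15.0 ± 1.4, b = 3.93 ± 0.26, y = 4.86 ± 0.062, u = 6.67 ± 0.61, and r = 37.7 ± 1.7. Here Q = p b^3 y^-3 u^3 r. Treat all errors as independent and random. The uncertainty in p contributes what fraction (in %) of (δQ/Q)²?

(δQ/Q)² = (1·δp/p)² + (3·δb/b)² + (-3·δy/y)² + (3·δu/u)² + (1·δr/r)²
  p term: (1×0.0933)² = 0.00871
  b term: (3×0.0662)² = 0.0394
  y term: (-3×0.0128)² = 0.00146
  u term: (3×0.0915)² = 0.0753
  r term: (1×0.0451)² = 0.00203
Total = 0.127. Share from p = 0.00871/0.127 = 0.0687.

6.87%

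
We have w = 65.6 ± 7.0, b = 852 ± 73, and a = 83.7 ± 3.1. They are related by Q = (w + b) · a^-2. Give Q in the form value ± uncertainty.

Let u = w + b = 918. δu = √(δw² + δb²) = √(49.0 + 5330) = 73.3, so δu/u = 0.0799.
Q is then a monomial in u, a:
δQ/Q = √((δu/u)² + (-2·δa/a)²) = √(0.00639 + 0.00549) = 0.109
Q = 0.131, so δQ = 0.109 × 0.131 = 0.0143.

0.131 ± 0.0143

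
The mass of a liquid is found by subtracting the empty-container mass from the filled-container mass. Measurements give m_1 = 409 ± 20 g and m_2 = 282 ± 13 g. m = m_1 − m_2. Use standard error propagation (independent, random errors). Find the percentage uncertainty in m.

For a sum/difference, combine absolute errors in quadrature:
  (δm_1)² = 400;  (δm_2)² = 169
δm = √(569) = 23.9 g
m = 127 g, so δm/m = 23.9/127 = 0.188.

18.8%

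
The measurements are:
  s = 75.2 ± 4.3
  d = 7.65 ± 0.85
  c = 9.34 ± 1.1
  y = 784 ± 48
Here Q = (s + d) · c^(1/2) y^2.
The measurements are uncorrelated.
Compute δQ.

2.27e+07

Let u = s + d = 82.9. δu = √(δs² + δd²) = √(18.5 + 0.722) = 4.38, so δu/u = 0.0529.
Q is then a monomial in u, c, y:
δQ/Q = √((δu/u)² + (½·δc/c)² + (2·δy/y)²) = √(0.00280 + 0.00347 + 0.0150) = 0.146
Q = 1.56e+08, so δQ = 0.146 × 1.56e+08 = 2.27e+07.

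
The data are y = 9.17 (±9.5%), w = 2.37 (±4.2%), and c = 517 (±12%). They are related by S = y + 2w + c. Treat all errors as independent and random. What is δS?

62.0

For a sum/difference, combine absolute errors in quadrature:
  (δy)² = 0.759;  (2·δw)² = 0.0396;  (δc)² = 3850
δS = √(3850) = 62.0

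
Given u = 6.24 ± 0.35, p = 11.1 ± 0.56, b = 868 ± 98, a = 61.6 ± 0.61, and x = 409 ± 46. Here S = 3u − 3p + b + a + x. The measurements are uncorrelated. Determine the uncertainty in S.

Absolute uncertainties add in quadrature for a linear combination:
  (3·δu)² = 1.10;  (3·δp)² = 2.82;  (δb)² = 9600;  (δa)² = 0.372;  (δx)² = 2120
δS = √(11700) = 108

108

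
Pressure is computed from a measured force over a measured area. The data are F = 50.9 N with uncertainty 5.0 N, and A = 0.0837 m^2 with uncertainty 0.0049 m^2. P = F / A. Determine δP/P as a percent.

11.4%

P is a product of powers, so relative uncertainties combine in quadrature:
  (1·δF/F)² = (1×0.0982)² = 0.00965;  (-1·δA/A)² = (-1×0.0585)² = 0.00343
δP/P = √(0.0131) = 0.114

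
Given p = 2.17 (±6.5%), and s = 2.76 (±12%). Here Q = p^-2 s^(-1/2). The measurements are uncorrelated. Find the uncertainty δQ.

For a monomial Q ∝ p^-2, s^(-1/2), fractional errors add in quadrature:
  (-2·δp/p)² = (-2×0.0650)² = 0.0169;  (−½·δs/s)² = (-0.5×0.120)² = 0.00360
δQ/Q = √(0.0205) = 0.143
Q = 0.128, so δQ = 0.143 × 0.128 = 0.0183.

0.0183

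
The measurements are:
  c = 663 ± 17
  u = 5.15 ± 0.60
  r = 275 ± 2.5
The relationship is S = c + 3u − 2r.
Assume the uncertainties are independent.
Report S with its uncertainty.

128 ± 17.8

For a sum/difference, combine absolute errors in quadrature:
  (δc)² = 289;  (3·δu)² = 3.24;  (2·δr)² = 25.0
δS = √(317) = 17.8
S = 128.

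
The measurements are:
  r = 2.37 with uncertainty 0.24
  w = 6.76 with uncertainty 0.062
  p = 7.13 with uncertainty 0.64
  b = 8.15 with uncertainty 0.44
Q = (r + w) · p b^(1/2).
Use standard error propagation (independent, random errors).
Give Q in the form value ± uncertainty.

Let u = r + w = 9.13. δu = √(δr² + δw²) = √(0.0576 + 0.00384) = 0.248, so δu/u = 0.0271.
Q is then a monomial in u, p, b:
δQ/Q = √((δu/u)² + (1·δp/p)² + (½·δb/b)²) = √(0.000737 + 0.00806 + 0.000729) = 0.0976
Q = 186, so δQ = 0.0976 × 186 = 18.1.

186 ± 18.1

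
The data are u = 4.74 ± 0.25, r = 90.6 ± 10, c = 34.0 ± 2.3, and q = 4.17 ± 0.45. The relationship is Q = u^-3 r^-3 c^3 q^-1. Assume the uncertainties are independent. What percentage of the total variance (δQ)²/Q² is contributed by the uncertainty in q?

6.21%

(δQ/Q)² = (-3·δu/u)² + (-3·δr/r)² + (3·δc/c)² + (-1·δq/q)²
  u term: (-3×0.0527)² = 0.0250
  r term: (-3×0.110)² = 0.110
  c term: (3×0.0676)² = 0.0412
  q term: (-1×0.108)² = 0.0116
Total = 0.188. Share from q = 0.0116/0.188 = 0.0621.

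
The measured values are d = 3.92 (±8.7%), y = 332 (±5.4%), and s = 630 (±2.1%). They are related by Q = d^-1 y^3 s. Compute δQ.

1.09e+09

For a monomial Q ∝ d^-1, y^3, s, fractional errors add in quadrature:
  (-1·δd/d)² = (-1×0.0870)² = 0.00757;  (3·δy/y)² = (3×0.0540)² = 0.0262;  (1·δs/s)² = (1×0.0210)² = 0.000441
δQ/Q = √(0.0343) = 0.185
Q = 5.88e+09, so δQ = 0.185 × 5.88e+09 = 1.09e+09.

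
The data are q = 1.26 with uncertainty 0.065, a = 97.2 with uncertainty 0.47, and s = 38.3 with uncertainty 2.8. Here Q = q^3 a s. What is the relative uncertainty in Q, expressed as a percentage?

17.1%

For a monomial Q ∝ q^3, a, s, fractional errors add in quadrature:
  (3·δq/q)² = (3×0.0516)² = 0.0240;  (1·δa/a)² = (1×0.00484)² = 2.34e-05;  (1·δs/s)² = (1×0.0731)² = 0.00534
δQ/Q = √(0.0293) = 0.171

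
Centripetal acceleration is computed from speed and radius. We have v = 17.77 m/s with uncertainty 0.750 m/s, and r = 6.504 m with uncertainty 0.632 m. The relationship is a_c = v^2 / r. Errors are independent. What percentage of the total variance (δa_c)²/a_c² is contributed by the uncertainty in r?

(δa_c/a_c)² = (2·δv/v)² + (-1·δr/r)²
  v term: (2×0.0422)² = 0.00713
  r term: (-1×0.0972)² = 0.00944
Total = 0.0166. Share from r = 0.00944/0.0166 = 0.570.

57.0%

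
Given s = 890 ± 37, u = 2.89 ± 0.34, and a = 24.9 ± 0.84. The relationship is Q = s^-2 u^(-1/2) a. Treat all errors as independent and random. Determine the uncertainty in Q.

Products/powers → add relative errors in quadrature, weighted by exponent:
  (-2·δs/s)² = (-2×0.0416)² = 0.00691;  (−½·δu/u)² = (-0.5×0.118)² = 0.00346;  (1·δa/a)² = (1×0.0337)² = 0.00114
δQ/Q = √(0.0115) = 0.107
Q = 1.85e-05, so δQ = 0.107 × 1.85e-05 = 1.98e-06.

1.98e-06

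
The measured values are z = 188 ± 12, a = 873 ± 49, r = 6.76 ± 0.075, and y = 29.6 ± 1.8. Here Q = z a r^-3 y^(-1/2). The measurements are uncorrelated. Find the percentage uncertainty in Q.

Products/powers → add relative errors in quadrature, weighted by exponent:
  (1·δz/z)² = (1×0.0638)² = 0.00407;  (1·δa/a)² = (1×0.0561)² = 0.00315;  (-3·δr/r)² = (-3×0.0111)² = 0.00111;  (−½·δy/y)² = (-0.5×0.0608)² = 0.000924
δQ/Q = √(0.00926) = 0.0962

9.62%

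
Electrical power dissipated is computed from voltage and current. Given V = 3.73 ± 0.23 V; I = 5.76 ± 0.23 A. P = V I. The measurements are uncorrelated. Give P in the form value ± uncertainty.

For a monomial P ∝ V, I, fractional errors add in quadrature:
  (1·δV/V)² = (1×0.0617)² = 0.00380;  (1·δI/I)² = (1×0.0399)² = 0.00159
δP/P = √(0.00540) = 0.0735
P = 21.5 W, so δP = 0.0735 × 21.5 = 1.58 W.

21.5 ± 1.58 W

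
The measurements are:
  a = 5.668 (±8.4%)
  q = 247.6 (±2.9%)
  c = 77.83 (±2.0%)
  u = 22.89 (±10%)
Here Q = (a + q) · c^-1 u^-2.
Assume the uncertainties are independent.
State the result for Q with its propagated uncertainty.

Let w = a + q = 253.3. δw = √(δa² + δq²) = √(0.227 + 51.6) = 7.20, so δw/w = 0.0284.
Q is then a monomial in w, c, u:
δQ/Q = √((δw/w)² + (-1·δc/c)² + (-2·δu/u)²) = √(0.000807 + 0.000400 + 0.0400) = 0.203
Q = 0.006211, so δQ = 0.203 × 0.006211 = 0.00126.

0.006211 ± 0.00126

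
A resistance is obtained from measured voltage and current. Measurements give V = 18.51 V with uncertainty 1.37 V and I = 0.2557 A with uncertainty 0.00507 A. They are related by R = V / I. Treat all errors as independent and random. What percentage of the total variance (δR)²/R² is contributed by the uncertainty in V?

93.3%

(δR/R)² = (1·δV/V)² + (-1·δI/I)²
  V term: (1×0.0740)² = 0.00548
  I term: (-1×0.0198)² = 0.000393
Total = 0.00587. Share from V = 0.00548/0.00587 = 0.933.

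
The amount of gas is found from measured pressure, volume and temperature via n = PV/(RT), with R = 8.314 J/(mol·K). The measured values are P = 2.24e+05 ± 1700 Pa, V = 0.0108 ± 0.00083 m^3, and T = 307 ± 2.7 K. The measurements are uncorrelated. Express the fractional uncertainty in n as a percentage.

Since n is a product/quotient, work with relative uncertainties:
  (1·δP/P)² = (1×0.00759)² = 5.76e-05;  (1·δV/V)² = (1×0.0769)² = 0.00591;  (-1·δT/T)² = (-1×0.00879)² = 7.73e-05
δn/n = √(0.00604) = 0.0777

7.77%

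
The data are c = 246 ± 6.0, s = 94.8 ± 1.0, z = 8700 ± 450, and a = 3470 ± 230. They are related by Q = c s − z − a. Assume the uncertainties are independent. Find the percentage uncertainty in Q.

7.17%

Let p = c·s = 23300. δp/p = √((1·δc/c)² + (1·δs/s)²) = √(0.000595 + 0.000111) = 0.0266, so δp = 620.
Q = p − z − a: δQ = √(δp² + δz² + δa²) = √(3.84e+05 + 2.02e+05 + 52900) = 800
Q = 11200, so δQ/Q = 800/11200 = 0.0717.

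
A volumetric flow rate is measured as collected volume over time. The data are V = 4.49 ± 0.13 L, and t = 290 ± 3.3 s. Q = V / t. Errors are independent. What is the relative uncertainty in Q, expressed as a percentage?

Products/powers → add relative errors in quadrature, weighted by exponent:
  (1·δV/V)² = (1×0.0290)² = 0.000838;  (-1·δt/t)² = (-1×0.0114)² = 0.000129
δQ/Q = √(0.000968) = 0.0311

3.11%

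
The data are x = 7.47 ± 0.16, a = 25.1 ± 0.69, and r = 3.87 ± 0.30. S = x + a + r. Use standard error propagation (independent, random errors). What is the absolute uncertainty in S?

Absolute uncertainties add in quadrature for a linear combination:
  (δx)² = 0.0256;  (δa)² = 0.476;  (δr)² = 0.0900
δS = √(0.592) = 0.769

0.769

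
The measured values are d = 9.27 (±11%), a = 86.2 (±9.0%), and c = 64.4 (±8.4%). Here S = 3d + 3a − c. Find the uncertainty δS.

Sums and differences: (δS)² = Σ (cᵢ δxᵢ)².
  (3·δd)² = 9.36;  (3·δa)² = 542;  (δc)² = 29.3
δS = √(580) = 24.1

24.1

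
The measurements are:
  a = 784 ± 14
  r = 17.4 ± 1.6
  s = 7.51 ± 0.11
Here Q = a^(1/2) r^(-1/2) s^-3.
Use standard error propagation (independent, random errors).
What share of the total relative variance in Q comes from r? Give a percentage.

(δQ/Q)² = (½·δa/a)² + (−½·δr/r)² + (-3·δs/s)²
  a term: (0.5×0.0179)² = 7.97e-05
  r term: (-0.5×0.0920)² = 0.00211
  s term: (-3×0.0146)² = 0.00193
Total = 0.00412. Share from r = 0.00211/0.00412 = 0.513.

51.3%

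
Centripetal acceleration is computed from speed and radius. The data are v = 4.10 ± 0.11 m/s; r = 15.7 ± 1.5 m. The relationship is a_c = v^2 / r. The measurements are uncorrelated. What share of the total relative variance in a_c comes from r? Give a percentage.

(δa_c/a_c)² = (2·δv/v)² + (-1·δr/r)²
  v term: (2×0.0268)² = 0.00288
  r term: (-1×0.0955)² = 0.00913
Total = 0.0120. Share from r = 0.00913/0.0120 = 0.760.

76.0%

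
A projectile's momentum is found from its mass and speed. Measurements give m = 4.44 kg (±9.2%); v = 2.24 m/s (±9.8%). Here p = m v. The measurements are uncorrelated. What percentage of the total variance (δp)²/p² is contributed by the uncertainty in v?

53.2%

(δp/p)² = (1·δm/m)² + (1·δv/v)²
  m term: (1×0.0920)² = 0.00846
  v term: (1×0.0980)² = 0.00960
Total = 0.0181. Share from v = 0.00960/0.0181 = 0.532.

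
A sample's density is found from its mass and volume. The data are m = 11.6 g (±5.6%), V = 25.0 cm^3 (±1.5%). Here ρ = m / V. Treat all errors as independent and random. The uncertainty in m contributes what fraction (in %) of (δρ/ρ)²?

(δρ/ρ)² = (1·δm/m)² + (-1·δV/V)²
  m term: (1×0.0560)² = 0.00314
  V term: (-1×0.0150)² = 0.000225
Total = 0.00336. Share from m = 0.00314/0.00336 = 0.933.

93.3%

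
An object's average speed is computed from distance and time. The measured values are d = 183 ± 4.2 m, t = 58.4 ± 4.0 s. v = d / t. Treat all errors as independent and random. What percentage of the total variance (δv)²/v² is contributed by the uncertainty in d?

10.1%

(δv/v)² = (1·δd/d)² + (-1·δt/t)²
  d term: (1×0.0230)² = 0.000527
  t term: (-1×0.0685)² = 0.00469
Total = 0.00522. Share from d = 0.000527/0.00522 = 0.101.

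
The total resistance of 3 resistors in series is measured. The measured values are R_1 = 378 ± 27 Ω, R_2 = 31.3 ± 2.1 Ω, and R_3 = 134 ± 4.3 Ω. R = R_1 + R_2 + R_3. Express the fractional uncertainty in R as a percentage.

For a sum/difference, combine absolute errors in quadrature:
  (δR_1)² = 729;  (δR_2)² = 4.41;  (δR_3)² = 18.5
δR = √(752) = 27.4 Ω
R = 543 Ω, so δR/R = 27.4/543 = 0.0505.

5.05%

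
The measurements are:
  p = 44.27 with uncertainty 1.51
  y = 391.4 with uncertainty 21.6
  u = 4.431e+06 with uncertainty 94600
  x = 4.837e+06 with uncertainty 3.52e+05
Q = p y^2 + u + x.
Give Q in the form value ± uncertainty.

Let w = p·y^2 = 6.782e+06. δw/w = √((1·δp/p)² + (2·δy/y)²) = √(0.00116 + 0.0122) = 0.116, so δw = 7.83e+05.
Q = w + u + x: δQ = √(δw² + δu² + δx²) = √(6.14e+11 + 8.95e+09 + 1.24e+11) = 8.64e+05
Q = 1.605e+07.

(1.605 ± 0.0864) × 10^7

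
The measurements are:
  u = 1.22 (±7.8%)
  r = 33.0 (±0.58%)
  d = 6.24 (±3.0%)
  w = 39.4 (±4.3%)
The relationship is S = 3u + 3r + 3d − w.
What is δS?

1.90

Absolute uncertainties add in quadrature for a linear combination:
  (3·δu)² = 0.0815;  (3·δr)² = 0.330;  (3·δd)² = 0.315;  (δw)² = 2.87
δS = √(3.60) = 1.90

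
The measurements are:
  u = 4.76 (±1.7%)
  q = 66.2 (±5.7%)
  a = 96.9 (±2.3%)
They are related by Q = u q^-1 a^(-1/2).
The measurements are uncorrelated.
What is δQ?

0.000443

Since Q is a product/quotient, work with relative uncertainties:
  (1·δu/u)² = (1×0.0170)² = 0.000289;  (-1·δq/q)² = (-1×0.0570)² = 0.00325;  (−½·δa/a)² = (-0.5×0.0230)² = 0.000132
δQ/Q = √(0.00367) = 0.0606
Q = 0.00730, so δQ = 0.0606 × 0.00730 = 0.000443.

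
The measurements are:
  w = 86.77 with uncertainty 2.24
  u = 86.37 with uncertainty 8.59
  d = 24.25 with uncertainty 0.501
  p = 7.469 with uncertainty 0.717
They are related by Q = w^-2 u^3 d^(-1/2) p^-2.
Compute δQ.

For a monomial Q ∝ w^-2, u^3, d^(-1/2), p^-2, fractional errors add in quadrature:
  (-2·δw/w)² = (-2×0.0258)² = 0.00267;  (3·δu/u)² = (3×0.0995)² = 0.0890;  (−½·δd/d)² = (-0.5×0.0207)² = 0.000107;  (-2·δp/p)² = (-2×0.0960)² = 0.0369
δQ/Q = √(0.129) = 0.359
Q = 0.3115, so δQ = 0.359 × 0.3115 = 0.112.

0.112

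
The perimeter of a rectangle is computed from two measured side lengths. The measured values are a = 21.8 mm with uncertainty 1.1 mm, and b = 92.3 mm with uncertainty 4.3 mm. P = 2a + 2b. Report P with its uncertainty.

228 ± 8.88 mm

For a sum/difference, combine absolute errors in quadrature:
  (2·δa)² = 4.84;  (2·δb)² = 74.0
δP = √(78.8) = 8.88 mm
P = 228 mm.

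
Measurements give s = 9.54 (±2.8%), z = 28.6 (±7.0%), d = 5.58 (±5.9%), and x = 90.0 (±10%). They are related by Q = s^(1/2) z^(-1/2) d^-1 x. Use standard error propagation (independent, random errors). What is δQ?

Q is a product of powers, so relative uncertainties combine in quadrature:
  (½·δs/s)² = (0.5×0.0280)² = 0.000196;  (−½·δz/z)² = (-0.5×0.0700)² = 0.00123;  (-1·δd/d)² = (-1×0.0590)² = 0.00348;  (1·δx/x)² = (1×0.100)² = 0.0100
δQ/Q = √(0.0149) = 0.122
Q = 9.32, so δQ = 0.122 × 9.32 = 1.14.

1.14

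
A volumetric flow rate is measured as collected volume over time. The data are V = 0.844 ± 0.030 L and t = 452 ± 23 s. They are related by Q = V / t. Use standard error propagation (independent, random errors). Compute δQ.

0.000116 L/s

Relative error in a monomial: (δQ/Q)² = Σ (nᵢ · δxᵢ/xᵢ)².
  (1·δV/V)² = (1×0.0355)² = 0.00126;  (-1·δt/t)² = (-1×0.0509)² = 0.00259
δQ/Q = √(0.00385) = 0.0621
Q = 0.00187 L/s, so δQ = 0.0621 × 0.00187 = 0.000116 L/s.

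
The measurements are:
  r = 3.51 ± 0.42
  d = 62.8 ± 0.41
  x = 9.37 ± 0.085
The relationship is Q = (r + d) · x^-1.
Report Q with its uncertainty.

7.08 ± 0.0897

Let u = r + d = 66.3. δu = √(δr² + δd²) = √(0.176 + 0.168) = 0.587, so δu/u = 0.00885.
Q is then a monomial in u, x:
δQ/Q = √((δu/u)² + (-1·δx/x)²) = √(7.83e-05 + 8.23e-05) = 0.0127
Q = 7.08, so δQ = 0.0127 × 7.08 = 0.0897.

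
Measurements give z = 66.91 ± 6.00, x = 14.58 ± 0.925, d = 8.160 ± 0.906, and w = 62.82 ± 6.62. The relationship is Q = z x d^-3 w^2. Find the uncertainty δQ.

Each factor contributes (exponent × relative error)² to (δQ/Q)²:
  (1·δz/z)² = (1×0.0897)² = 0.00804;  (1·δx/x)² = (1×0.0634)² = 0.00403;  (-3·δd/d)² = (-3×0.111)² = 0.111;  (2·δw/w)² = (2×0.105)² = 0.0444
δQ/Q = √(0.167) = 0.409
Q = 7086, so δQ = 0.409 × 7086 = 2900.

2900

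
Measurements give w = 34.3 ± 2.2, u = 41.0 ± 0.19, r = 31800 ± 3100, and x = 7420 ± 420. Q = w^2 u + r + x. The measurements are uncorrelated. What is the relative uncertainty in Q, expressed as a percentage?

Let p = w^2·u = 48200. δp/p = √((2·δw/w)² + (1·δu/u)²) = √(0.0165 + 2.15e-05) = 0.128, so δp = 6190.
Q = p + r + x: δQ = √(δp² + δr² + δx²) = √(3.83e+07 + 9.61e+06 + 1.76e+05) = 6940
Q = 87500, so δQ/Q = 6940/87500 = 0.0793.

7.93%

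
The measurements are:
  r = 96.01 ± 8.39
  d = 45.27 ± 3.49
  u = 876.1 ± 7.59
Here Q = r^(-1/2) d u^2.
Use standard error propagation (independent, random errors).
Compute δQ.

For a monomial Q ∝ r^(-1/2), d, u^2, fractional errors add in quadrature:
  (−½·δr/r)² = (-0.5×0.0874)² = 0.00191;  (1·δd/d)² = (1×0.0771)² = 0.00594;  (2·δu/u)² = (2×0.00866)² = 0.000300
δQ/Q = √(0.00815) = 0.0903
Q = 3.546e+06, so δQ = 0.0903 × 3.546e+06 = 3.2e+05.

3.2e+05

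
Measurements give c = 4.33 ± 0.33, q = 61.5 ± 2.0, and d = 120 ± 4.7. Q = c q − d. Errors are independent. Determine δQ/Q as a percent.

15.4%

Let p = c·q = 266. δp/p = √((1·δc/c)² + (1·δq/q)²) = √(0.00581 + 0.00106) = 0.0829, so δp = 22.1.
Q = p − d: δQ = √(δp² + δd²) = √(487 + 22.1) = 22.6
Q = 146, so δQ/Q = 22.6/146 = 0.154.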